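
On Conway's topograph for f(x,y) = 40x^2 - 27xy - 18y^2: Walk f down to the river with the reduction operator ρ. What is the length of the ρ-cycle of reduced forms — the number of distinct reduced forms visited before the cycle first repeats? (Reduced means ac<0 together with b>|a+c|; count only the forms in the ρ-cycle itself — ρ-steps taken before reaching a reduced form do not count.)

D = 3609, ⌊√D⌋ = 60
descent: ρ → (-18,27,40)  [lands on river]
river: ρ → (40,53,-5)
river: ρ → (-5,57,18)
river: ρ → (18,51,-14)
river: ρ → (-14,33,45)
river: ρ → (45,57,-2)
river: ρ → (-2,59,16)
river: ρ → (16,37,-35)
river: ρ → (-35,33,18)
river: ρ → (18,39,-29)
river: ρ → (-29,19,28)
river: ρ → (28,37,-20)
river: ρ → (-20,43,22)
river: ρ → (22,45,-18)
ρ-cycle length = 14 (tail of 1 descent step not counted)

14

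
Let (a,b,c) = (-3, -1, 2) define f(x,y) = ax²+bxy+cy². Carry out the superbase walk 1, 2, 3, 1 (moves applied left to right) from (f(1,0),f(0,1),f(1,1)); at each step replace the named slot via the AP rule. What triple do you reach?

start (-3,2,-2) = (f(1,0),f(0,1),f(1,1))
replace slot 1: 2·(2+(-2)) − (-3) = 3 → (3,2,-2)
replace slot 2: 2·(3+(-2)) − 2 = 0 → (3,0,-2)
replace slot 3: 2·(3+0) − (-2) = 8 → (3,0,8)
replace slot 1: 2·(0+8) − 3 = 13 → (13,0,8)

13,0,8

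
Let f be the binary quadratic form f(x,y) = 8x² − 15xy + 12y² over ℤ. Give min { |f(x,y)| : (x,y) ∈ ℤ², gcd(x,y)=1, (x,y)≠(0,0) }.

translate: b→1 (≡-15 mod 16), so (8,-15,12)→(8,1,5)
flip: (8,1,5)→(5,-1,8)
reduced (well bottom): (5,-1,8) with a≤c, −a<b≤a
well minimum = a = 5

5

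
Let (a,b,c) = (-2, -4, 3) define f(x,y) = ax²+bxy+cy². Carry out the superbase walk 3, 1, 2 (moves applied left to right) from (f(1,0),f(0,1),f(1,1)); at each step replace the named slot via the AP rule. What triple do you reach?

start (-2,3,-3) = (f(1,0),f(0,1),f(1,1))
replace slot 3: 2·((-2)+3) − (-3) = 5 → (-2,3,5)
replace slot 1: 2·(3+5) − (-2) = 18 → (18,3,5)
replace slot 2: 2·(18+5) − 3 = 43 → (18,43,5)

18,43,5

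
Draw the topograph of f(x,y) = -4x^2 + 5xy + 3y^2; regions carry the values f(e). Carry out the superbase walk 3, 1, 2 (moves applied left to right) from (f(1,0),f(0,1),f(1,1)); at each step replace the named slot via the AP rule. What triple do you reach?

start (-4,3,4) = (f(1,0),f(0,1),f(1,1))
replace slot 3: 2·((-4)+3) − 4 = -6 → (-4,3,-6)
replace slot 1: 2·(3+(-6)) − (-4) = -2 → (-2,3,-6)
replace slot 2: 2·((-2)+(-6)) − 3 = -19 → (-2,-19,-6)

-2,-19,-6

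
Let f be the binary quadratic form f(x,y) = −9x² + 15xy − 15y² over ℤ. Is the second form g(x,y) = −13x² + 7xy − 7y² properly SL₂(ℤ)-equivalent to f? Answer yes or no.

D₁ = -315, D₂ = -315
f is negative-definite; reduce −f:
−f: translate: b→3 (≡-15 mod 18), so (9,-15,15)→(9,3,9)
−f: reduced (well bottom): (9,3,9) with a≤c, −a<b≤a
flip sign back: reduced form of f is (-9,-3,-9)
g is negative-definite; reduce −g:
−g: flip: (13,-7,7)→(7,7,13)
−g: reduced (well bottom): (7,7,13) with a≤c, −a<b≤a
flip sign back: reduced form of g is (-7,-7,-13)
reduced forms (-9, -3, -9) vs (-7, -7, -13) ⇒ inequivalent

no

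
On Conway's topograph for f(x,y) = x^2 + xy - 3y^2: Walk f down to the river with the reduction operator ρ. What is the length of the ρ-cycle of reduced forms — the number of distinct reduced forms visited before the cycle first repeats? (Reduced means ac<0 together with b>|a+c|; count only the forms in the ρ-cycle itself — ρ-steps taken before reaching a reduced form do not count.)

D = 13, ⌊√D⌋ = 3
descent: ρ → (-3,-1,1)
descent: ρ → (1,3,-1)  [lands on river]
river: ρ → (-1,3,1)
ρ-cycle length = 2 (tail of 2 descent steps not counted)

2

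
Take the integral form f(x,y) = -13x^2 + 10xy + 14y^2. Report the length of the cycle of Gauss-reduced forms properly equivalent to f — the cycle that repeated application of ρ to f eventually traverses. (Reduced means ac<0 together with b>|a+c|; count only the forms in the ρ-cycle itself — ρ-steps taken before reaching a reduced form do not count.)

D = 828, ⌊√D⌋ = 28
river: ρ → (14,18,-9)
river: ρ → (-9,18,14)
river: ρ → (14,10,-13)
river: ρ → (-13,16,11)
river: ρ → (11,28,-1)
river: ρ → (-1,28,11)
river: ρ → (11,16,-13)
river: ρ → (-13,10,14)
ρ-cycle length = 8 (tail of 0 descent steps not counted)

8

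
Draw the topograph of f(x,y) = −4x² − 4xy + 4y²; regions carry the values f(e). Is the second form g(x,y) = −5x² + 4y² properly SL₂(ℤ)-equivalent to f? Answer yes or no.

D₁ = 80, D₂ = 80
river cycle of f (length 2): (4, 4, -4), (-4, 4, 4)
river cycle of g (length 2): (4, 8, -1), (-1, 8, 4)
cycles differ ⇒ inequivalent

no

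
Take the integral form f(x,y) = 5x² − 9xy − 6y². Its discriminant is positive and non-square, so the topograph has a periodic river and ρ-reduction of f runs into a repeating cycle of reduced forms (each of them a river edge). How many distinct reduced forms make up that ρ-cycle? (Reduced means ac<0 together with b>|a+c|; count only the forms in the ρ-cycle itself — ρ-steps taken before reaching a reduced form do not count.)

D = 201, ⌊√D⌋ = 14
descent: ρ → (-6,9,5)  [lands on river]
river: ρ → (5,11,-4)
river: ρ → (-4,13,2)
river: ρ → (2,11,-10)
river: ρ → (-10,9,3)
river: ρ → (3,9,-10)
river: ρ → (-10,11,2)
river: ρ → (2,13,-4)
river: ρ → (-4,11,5)
river: ρ → (5,9,-6)
river: ρ → (-6,3,8)
river: ρ → (8,13,-1)
river: ρ → (-1,13,8)
river: ρ → (8,3,-6)
ρ-cycle length = 14 (tail of 1 descent step not counted)

14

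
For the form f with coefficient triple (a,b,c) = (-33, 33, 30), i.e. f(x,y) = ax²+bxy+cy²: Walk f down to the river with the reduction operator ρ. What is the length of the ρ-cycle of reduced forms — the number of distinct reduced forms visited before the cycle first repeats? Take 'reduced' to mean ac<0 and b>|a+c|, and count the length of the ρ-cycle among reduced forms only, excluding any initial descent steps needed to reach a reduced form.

D = 5049, ⌊√D⌋ = 71
river: ρ → (30,27,-36)
river: ρ → (-36,45,21)
river: ρ → (21,39,-42)
river: ρ → (-42,45,18)
river: ρ → (18,63,-15)
river: ρ → (-15,57,30)
river: ρ → (30,63,-9)
river: ρ → (-9,63,30)
river: ρ → (30,57,-15)
river: ρ → (-15,63,18)
river: ρ → (18,45,-42)
river: ρ → (-42,39,21)
river: ρ → (21,45,-36)
river: ρ → (-36,27,30)
river: ρ → (30,33,-33)
river: ρ → (-33,33,30)
ρ-cycle length = 16 (tail of 0 descent steps not counted)

16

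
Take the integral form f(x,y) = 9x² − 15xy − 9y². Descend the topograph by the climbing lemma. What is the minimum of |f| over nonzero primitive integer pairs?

descent: ρ → (-9,15,9)  [lands on river]
river: ρ → (9,21,-3)
river: ρ → (-3,21,9)
river: ρ → (9,15,-9)
river: ρ → (-9,21,3)
river: ρ → (3,21,-9)
closes: descent 1, river 6
min |a| on river = 3

3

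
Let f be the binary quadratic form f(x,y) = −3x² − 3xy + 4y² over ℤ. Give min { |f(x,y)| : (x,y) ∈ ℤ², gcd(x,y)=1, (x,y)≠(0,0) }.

descent: ρ → (4,3,-3)  [lands on river]
river: ρ → (-3,3,4)
river: ρ → (4,5,-2)
river: ρ → (-2,7,1)
river: ρ → (1,7,-2)
river: ρ → (-2,5,4)
closes: descent 1, river 6
min |a| on river = 1

1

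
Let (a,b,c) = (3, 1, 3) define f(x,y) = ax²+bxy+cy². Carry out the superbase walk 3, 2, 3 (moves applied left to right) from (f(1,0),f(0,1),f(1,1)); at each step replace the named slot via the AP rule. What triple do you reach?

start (3,3,7) = (f(1,0),f(0,1),f(1,1))
replace slot 3: 2·(3+3) − 7 = 5 → (3,3,5)
replace slot 2: 2·(3+5) − 3 = 13 → (3,13,5)
replace slot 3: 2·(3+13) − 5 = 27 → (3,13,27)

3,13,27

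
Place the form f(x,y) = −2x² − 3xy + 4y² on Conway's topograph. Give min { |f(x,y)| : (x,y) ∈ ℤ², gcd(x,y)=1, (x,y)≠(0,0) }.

descent: ρ → (4,3,-2)  [lands on river]
river: ρ → (-2,5,2)
river: ρ → (2,3,-4)
river: ρ → (-4,5,1)
river: ρ → (1,5,-4)
river: ρ → (-4,3,2)
river: ρ → (2,5,-2)
river: ρ → (-2,3,4)
river: ρ → (4,5,-1)
river: ρ → (-1,5,4)
closes: descent 1, river 10
min |a| on river = 1

1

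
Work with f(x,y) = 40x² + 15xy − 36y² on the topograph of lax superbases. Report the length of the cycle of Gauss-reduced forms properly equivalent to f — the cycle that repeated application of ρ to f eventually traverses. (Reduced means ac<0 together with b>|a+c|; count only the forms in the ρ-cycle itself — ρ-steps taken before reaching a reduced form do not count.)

D = 5985, ⌊√D⌋ = 77
river: ρ → (-36,57,19)
river: ρ → (19,57,-36)
river: ρ → (-36,15,40)
river: ρ → (40,65,-11)
river: ρ → (-11,67,34)
river: ρ → (34,69,-9)
river: ρ → (-9,75,10)
river: ρ → (10,65,-44)
river: ρ → (-44,23,31)
river: ρ → (31,39,-36)
river: ρ → (-36,33,34)
river: ρ → (34,35,-35)
river: ρ → (-35,35,34)
river: ρ → (34,33,-36)
river: ρ → (-36,39,31)
river: ρ → (31,23,-44)
river: ρ → (-44,65,10)
river: ρ → (10,75,-9)
river: ρ → (-9,69,34)
river: ρ → (34,67,-11)
river: ρ → (-11,65,40)
river: ρ → (40,15,-36)
ρ-cycle length = 22 (tail of 0 descent steps not counted)

22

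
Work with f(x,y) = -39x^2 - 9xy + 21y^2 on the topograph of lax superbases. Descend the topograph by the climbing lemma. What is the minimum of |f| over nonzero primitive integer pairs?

descent: ρ → (21,51,-9)  [lands on river]
river: ρ → (-9,57,3)
river: ρ → (3,57,-9)
river: ρ → (-9,51,21)
river: ρ → (21,33,-27)
river: ρ → (-27,21,27)
river: ρ → (27,33,-21)
river: ρ → (-21,51,9)
river: ρ → (9,57,-3)
river: ρ → (-3,57,9)
river: ρ → (9,51,-21)
river: ρ → (-21,33,27)
river: ρ → (27,21,-27)
river: ρ → (-27,33,21)
closes: descent 1, river 14
min |a| on river = 3

3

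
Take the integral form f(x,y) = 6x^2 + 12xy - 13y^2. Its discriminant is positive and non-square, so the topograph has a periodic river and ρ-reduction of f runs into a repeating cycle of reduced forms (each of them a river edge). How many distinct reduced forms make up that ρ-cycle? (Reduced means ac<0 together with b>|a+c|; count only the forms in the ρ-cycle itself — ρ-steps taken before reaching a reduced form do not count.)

D = 456, ⌊√D⌋ = 21
river: ρ → (-13,14,5)
river: ρ → (5,16,-10)
river: ρ → (-10,4,11)
river: ρ → (11,18,-3)
river: ρ → (-3,18,11)
river: ρ → (11,4,-10)
river: ρ → (-10,16,5)
river: ρ → (5,14,-13)
river: ρ → (-13,12,6)
river: ρ → (6,12,-13)
ρ-cycle length = 10 (tail of 0 descent steps not counted)

10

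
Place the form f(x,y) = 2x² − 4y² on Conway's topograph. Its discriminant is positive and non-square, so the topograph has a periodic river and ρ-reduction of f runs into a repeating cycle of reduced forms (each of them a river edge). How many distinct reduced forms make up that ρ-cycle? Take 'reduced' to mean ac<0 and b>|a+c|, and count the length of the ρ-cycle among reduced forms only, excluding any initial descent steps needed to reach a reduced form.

D = 32, ⌊√D⌋ = 5
descent: ρ → (-4,0,2)
descent: ρ → (2,4,-2)  [lands on river]
river: ρ → (-2,4,2)
ρ-cycle length = 2 (tail of 2 descent steps not counted)

2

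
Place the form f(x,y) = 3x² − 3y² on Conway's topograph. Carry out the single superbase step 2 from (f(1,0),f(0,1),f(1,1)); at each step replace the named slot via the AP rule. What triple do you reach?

start (3,-3,0) = (f(1,0),f(0,1),f(1,1))
replace slot 2: 2·(3+0) − (-3) = 9 → (3,9,0)

3,9,0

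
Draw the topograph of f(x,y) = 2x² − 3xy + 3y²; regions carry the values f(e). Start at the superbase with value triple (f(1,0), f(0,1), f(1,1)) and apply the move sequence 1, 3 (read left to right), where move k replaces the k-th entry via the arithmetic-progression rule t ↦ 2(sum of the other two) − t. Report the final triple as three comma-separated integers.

start (2,3,2) = (f(1,0),f(0,1),f(1,1))
replace slot 1: 2·(3+2) − 2 = 8 → (8,3,2)
replace slot 3: 2·(8+3) − 2 = 20 → (8,3,20)

8,3,20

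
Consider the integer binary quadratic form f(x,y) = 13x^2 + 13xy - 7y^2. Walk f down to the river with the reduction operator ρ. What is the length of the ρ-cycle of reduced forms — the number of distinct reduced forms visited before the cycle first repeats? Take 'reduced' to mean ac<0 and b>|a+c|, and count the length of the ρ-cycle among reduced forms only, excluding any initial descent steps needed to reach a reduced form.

D = 533, ⌊√D⌋ = 23
river: ρ → (-7,15,11)
river: ρ → (11,7,-11)
river: ρ → (-11,15,7)
river: ρ → (7,13,-13)
river: ρ → (-13,13,7)
river: ρ → (7,15,-11)
river: ρ → (-11,7,11)
river: ρ → (11,15,-7)
river: ρ → (-7,13,13)
river: ρ → (13,13,-7)
ρ-cycle length = 10 (tail of 0 descent steps not counted)

10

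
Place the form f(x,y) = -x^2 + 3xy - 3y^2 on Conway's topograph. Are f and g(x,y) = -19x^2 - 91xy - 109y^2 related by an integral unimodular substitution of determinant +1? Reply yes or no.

D₁ = -3, D₂ = -3
f is negative-definite; reduce −f:
−f: translate: b→1 (≡-3 mod 2), so (1,-3,3)→(1,1,1)
−f: reduced (well bottom): (1,1,1) with a≤c, −a<b≤a
flip sign back: reduced form of f is (-1,-1,-1)
g is negative-definite; reduce −g:
−g: translate: b→15 (≡91 mod 38), so (19,91,109)→(19,15,3)
−g: flip: (19,15,3)→(3,-15,19)
−g: translate: b→3 (≡-15 mod 6), so (3,-15,19)→(3,3,1)
−g: flip: (3,3,1)→(1,-3,3)
−g: translate: b→1 (≡-3 mod 2), so (1,-3,3)→(1,1,1)
−g: reduced (well bottom): (1,1,1) with a≤c, −a<b≤a
flip sign back: reduced form of g is (-1,-1,-1)
reduced forms (-1, -1, -1) vs (-1, -1, -1) ⇒ equivalent

yes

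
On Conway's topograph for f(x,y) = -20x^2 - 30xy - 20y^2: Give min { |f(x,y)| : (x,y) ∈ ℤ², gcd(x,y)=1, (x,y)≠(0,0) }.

translate: b→-10 (≡30 mod 40), so (20,30,20)→(20,-10,10)
flip: (20,-10,10)→(10,10,20)
reduced (well bottom): (10,10,20) with a≤c, −a<b≤a
well minimum |f| = |-10| = 10 (negative-definite)

10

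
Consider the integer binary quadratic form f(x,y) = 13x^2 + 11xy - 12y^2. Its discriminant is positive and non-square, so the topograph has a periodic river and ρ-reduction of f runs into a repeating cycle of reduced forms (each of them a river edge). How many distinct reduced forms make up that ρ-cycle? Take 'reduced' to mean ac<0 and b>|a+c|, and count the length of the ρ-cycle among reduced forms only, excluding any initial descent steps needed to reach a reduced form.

D = 745, ⌊√D⌋ = 27
river: ρ → (-12,13,12)
river: ρ → (12,11,-13)
river: ρ → (-13,15,10)
river: ρ → (10,25,-3)
river: ρ → (-3,23,18)
river: ρ → (18,13,-8)
river: ρ → (-8,19,12)
river: ρ → (12,5,-15)
river: ρ → (-15,25,2)
river: ρ → (2,27,-2)
river: ρ → (-2,25,15)
river: ρ → (15,5,-12)
river: ρ → (-12,19,8)
river: ρ → (8,13,-18)
river: ρ → (-18,23,3)
river: ρ → (3,25,-10)
river: ρ → (-10,15,13)
river: ρ → (13,11,-12)
ρ-cycle length = 18 (tail of 0 descent steps not counted)

18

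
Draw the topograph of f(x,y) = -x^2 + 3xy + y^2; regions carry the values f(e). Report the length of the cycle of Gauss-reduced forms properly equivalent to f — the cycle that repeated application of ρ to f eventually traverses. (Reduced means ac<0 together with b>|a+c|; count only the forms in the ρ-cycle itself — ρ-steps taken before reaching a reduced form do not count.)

D = 13, ⌊√D⌋ = 3
river: ρ → (1,3,-1)
river: ρ → (-1,3,1)
ρ-cycle length = 2 (tail of 0 descent steps not counted)

2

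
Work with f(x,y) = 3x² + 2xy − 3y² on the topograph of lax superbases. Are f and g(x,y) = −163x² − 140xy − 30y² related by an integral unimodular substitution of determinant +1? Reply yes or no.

D₁ = 40, D₂ = 40
river cycle of f (length 6): (-3, 4, 2), (2, 4, -3), (-3, 2, 3), (3, 4, -2), (-2, 4, 3), (3, 2, -3)
river cycle of g (length 6): (-3, 4, 2), (2, 4, -3), (-3, 2, 3), (3, 4, -2), (-2, 4, 3), (3, 2, -3)
cycles coincide ⇒ equivalent

yes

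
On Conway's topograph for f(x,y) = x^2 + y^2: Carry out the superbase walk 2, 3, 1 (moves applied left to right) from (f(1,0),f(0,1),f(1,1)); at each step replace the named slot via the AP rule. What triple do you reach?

start (1,1,2) = (f(1,0),f(0,1),f(1,1))
replace slot 2: 2·(1+2) − 1 = 5 → (1,5,2)
replace slot 3: 2·(1+5) − 2 = 10 → (1,5,10)
replace slot 1: 2·(5+10) − 1 = 29 → (29,5,10)

29,5,10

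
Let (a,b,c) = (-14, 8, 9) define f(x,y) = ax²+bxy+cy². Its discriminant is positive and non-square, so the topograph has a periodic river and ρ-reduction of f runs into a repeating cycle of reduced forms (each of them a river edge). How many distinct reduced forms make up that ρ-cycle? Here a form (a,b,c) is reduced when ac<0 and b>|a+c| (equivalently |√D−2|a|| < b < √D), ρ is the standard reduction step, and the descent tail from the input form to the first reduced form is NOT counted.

D = 568, ⌊√D⌋ = 23
river: ρ → (9,10,-13)
river: ρ → (-13,16,6)
river: ρ → (6,20,-7)
river: ρ → (-7,22,3)
river: ρ → (3,20,-14)
river: ρ → (-14,8,9)
ρ-cycle length = 6 (tail of 0 descent steps not counted)

6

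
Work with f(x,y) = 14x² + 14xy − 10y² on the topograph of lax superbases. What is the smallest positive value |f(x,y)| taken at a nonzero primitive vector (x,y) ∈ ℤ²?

river: ρ → (-10,26,2)
river: ρ → (2,26,-10)
river: ρ → (-10,14,14)
river: ρ → (14,14,-10)
closes: descent 0, river 4
min |a| on river = 2

2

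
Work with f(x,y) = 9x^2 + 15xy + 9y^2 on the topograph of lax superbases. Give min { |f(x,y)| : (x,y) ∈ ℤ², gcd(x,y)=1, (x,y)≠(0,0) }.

translate: b→-3 (≡15 mod 18), so (9,15,9)→(9,-3,3)
flip: (9,-3,3)→(3,3,9)
reduced (well bottom): (3,3,9) with a≤c, −a<b≤a
well minimum = a = 3

3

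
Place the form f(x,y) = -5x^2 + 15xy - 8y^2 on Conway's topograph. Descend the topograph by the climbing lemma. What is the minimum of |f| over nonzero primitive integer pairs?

descent: ρ → (-8,1,2)
descent: ρ → (2,7,-2)  [lands on river]
river: ρ → (-2,5,5)
river: ρ → (5,5,-2)
river: ρ → (-2,7,2)
river: ρ → (2,5,-5)
river: ρ → (-5,5,2)
closes: descent 2, river 6
min |a| on river = 2

2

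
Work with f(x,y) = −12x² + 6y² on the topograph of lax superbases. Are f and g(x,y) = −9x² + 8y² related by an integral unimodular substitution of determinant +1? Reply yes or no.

D₁ = 288, D₂ = 288
river cycle of f (length 2): (6, 12, -6), (-6, 12, 6)
river cycle of g (length 2): (8, 16, -1), (-1, 16, 8)
cycles differ ⇒ inequivalent

no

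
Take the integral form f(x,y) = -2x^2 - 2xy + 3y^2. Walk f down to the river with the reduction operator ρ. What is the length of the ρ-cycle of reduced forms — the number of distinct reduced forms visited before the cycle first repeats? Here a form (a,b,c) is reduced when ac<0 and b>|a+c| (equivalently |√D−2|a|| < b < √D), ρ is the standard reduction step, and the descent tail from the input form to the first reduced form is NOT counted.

D = 28, ⌊√D⌋ = 5
descent: ρ → (3,2,-2)  [lands on river]
river: ρ → (-2,2,3)
river: ρ → (3,4,-1)
river: ρ → (-1,4,3)
ρ-cycle length = 4 (tail of 1 descent step not counted)

4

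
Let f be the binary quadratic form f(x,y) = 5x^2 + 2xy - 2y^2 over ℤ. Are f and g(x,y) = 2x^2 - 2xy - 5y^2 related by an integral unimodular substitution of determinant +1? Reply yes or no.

D₁ = 44, D₂ = 44
river cycle of f (length 2): (-2, 6, 1), (1, 6, -2)
river cycle of g (length 2): (2, 6, -1), (-1, 6, 2)
cycles differ ⇒ inequivalent

no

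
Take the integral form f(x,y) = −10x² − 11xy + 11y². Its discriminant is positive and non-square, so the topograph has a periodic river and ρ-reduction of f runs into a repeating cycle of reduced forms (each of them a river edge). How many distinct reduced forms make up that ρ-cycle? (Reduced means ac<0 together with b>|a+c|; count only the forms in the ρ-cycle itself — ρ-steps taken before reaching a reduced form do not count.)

D = 561, ⌊√D⌋ = 23
descent: ρ → (11,11,-10)  [lands on river]
river: ρ → (-10,9,12)
river: ρ → (12,15,-7)
river: ρ → (-7,13,14)
river: ρ → (14,15,-6)
river: ρ → (-6,21,5)
river: ρ → (5,19,-10)
river: ρ → (-10,21,3)
river: ρ → (3,21,-10)
river: ρ → (-10,19,5)
river: ρ → (5,21,-6)
river: ρ → (-6,15,14)
river: ρ → (14,13,-7)
river: ρ → (-7,15,12)
river: ρ → (12,9,-10)
river: ρ → (-10,11,11)
ρ-cycle length = 16 (tail of 1 descent step not counted)

16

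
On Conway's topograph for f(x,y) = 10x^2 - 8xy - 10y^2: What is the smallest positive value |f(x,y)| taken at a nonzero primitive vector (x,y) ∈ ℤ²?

descent: ρ → (-10,8,10)  [lands on river]
river: ρ → (10,12,-8)
river: ρ → (-8,20,2)
river: ρ → (2,20,-8)
river: ρ → (-8,12,10)
river: ρ → (10,8,-10)
river: ρ → (-10,12,8)
river: ρ → (8,20,-2)
river: ρ → (-2,20,8)
river: ρ → (8,12,-10)
closes: descent 1, river 10
min |a| on river = 2

2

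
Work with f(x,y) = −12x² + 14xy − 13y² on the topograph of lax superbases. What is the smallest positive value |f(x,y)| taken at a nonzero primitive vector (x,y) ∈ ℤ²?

translate: b→10 (≡-14 mod 24), so (12,-14,13)→(12,10,11)
flip: (12,10,11)→(11,-10,12)
reduced (well bottom): (11,-10,12) with a≤c, −a<b≤a
well minimum |f| = |-11| = 11 (negative-definite)

11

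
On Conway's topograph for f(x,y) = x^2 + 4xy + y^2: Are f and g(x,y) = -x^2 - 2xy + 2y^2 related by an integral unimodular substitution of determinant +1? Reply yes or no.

D₁ = 12, D₂ = 12
river cycle of f (length 2): (1, 2, -2), (-2, 2, 1)
river cycle of g (length 2): (2, 2, -1), (-1, 2, 2)
cycles differ ⇒ inequivalent

no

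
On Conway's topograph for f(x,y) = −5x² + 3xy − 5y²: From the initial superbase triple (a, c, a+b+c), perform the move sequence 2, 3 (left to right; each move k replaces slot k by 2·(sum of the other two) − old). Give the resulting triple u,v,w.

start (-5,-5,-7) = (f(1,0),f(0,1),f(1,1))
replace slot 2: 2·((-5)+(-7)) − (-5) = -19 → (-5,-19,-7)
replace slot 3: 2·((-5)+(-19)) − (-7) = -41 → (-5,-19,-41)

-5,-19,-41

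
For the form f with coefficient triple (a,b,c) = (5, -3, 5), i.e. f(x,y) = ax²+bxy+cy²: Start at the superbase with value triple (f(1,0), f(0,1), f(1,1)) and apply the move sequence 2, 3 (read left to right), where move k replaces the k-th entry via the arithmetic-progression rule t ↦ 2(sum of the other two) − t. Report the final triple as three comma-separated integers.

start (5,5,7) = (f(1,0),f(0,1),f(1,1))
replace slot 2: 2·(5+7) − 5 = 19 → (5,19,7)
replace slot 3: 2·(5+19) − 7 = 41 → (5,19,41)

5,19,41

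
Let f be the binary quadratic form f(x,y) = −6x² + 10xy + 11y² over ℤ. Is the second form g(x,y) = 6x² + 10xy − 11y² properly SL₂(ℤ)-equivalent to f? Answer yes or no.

D₁ = 364, D₂ = 364
river cycle of f (length 8): (11, 12, -5), (-5, 18, 2), (2, 18, -5), (-5, 12, 11), (11, 10, -6), (-6, 14, 7), (7, 14, -6), (-6, 10, 11)
river cycle of g (length 8): (-11, 12, 5), (5, 18, -2), (-2, 18, 5), (5, 12, -11), (-11, 10, 6), (6, 14, -7), (-7, 14, 6), (6, 10, -11)
cycles differ ⇒ inequivalent

no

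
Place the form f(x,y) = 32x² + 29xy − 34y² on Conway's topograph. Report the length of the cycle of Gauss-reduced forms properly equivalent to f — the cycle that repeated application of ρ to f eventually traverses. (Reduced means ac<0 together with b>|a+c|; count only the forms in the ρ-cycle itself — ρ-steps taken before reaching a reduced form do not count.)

D = 5193, ⌊√D⌋ = 72
river: ρ → (-34,39,27)
river: ρ → (27,69,-4)
river: ρ → (-4,67,44)
river: ρ → (44,21,-27)
river: ρ → (-27,33,38)
river: ρ → (38,43,-22)
river: ρ → (-22,45,36)
river: ρ → (36,27,-31)
river: ρ → (-31,35,32)
river: ρ → (32,29,-34)
ρ-cycle length = 10 (tail of 0 descent steps not counted)

10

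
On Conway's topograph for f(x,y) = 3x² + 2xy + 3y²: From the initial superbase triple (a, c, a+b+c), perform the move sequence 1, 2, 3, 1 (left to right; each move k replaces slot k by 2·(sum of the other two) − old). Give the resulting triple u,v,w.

start (3,3,8) = (f(1,0),f(0,1),f(1,1))
replace slot 1: 2·(3+8) − 3 = 19 → (19,3,8)
replace slot 2: 2·(19+8) − 3 = 51 → (19,51,8)
replace slot 3: 2·(19+51) − 8 = 132 → (19,51,132)
replace slot 1: 2·(51+132) − 19 = 347 → (347,51,132)

347,51,132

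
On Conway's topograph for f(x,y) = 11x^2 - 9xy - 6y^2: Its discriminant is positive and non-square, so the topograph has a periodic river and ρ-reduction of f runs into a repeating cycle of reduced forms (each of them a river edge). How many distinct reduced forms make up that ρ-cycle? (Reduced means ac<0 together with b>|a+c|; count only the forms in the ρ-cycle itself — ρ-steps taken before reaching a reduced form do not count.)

D = 345, ⌊√D⌋ = 18
descent: ρ → (-6,9,11)  [lands on river]
river: ρ → (11,13,-4)
river: ρ → (-4,11,14)
river: ρ → (14,17,-1)
river: ρ → (-1,17,14)
river: ρ → (14,11,-4)
river: ρ → (-4,13,11)
river: ρ → (11,9,-6)
river: ρ → (-6,15,5)
river: ρ → (5,15,-6)
ρ-cycle length = 10 (tail of 1 descent step not counted)

10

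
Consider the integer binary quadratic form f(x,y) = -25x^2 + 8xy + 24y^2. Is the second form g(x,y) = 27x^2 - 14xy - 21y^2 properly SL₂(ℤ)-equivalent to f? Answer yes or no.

D₁ = 2464, D₂ = 2464
river cycle of f (length 10): (24, 40, -9), (-9, 32, 40), (40, 48, -1), (-1, 48, 40), (40, 32, -9), (-9, 40, 24), (24, 8, -25), (-25, 42, 7), (7, 42, -25), (-25, 8, 24)
river cycle of g (length 12): (-21, 14, 27), (27, 40, -8), (-8, 40, 27), (27, 14, -21), (-21, 28, 20), (20, 12, -29), (-29, 46, 3), (3, 44, -44), (-44, 44, 3), (3, 46, -29), … (2 more)
cycles differ ⇒ inequivalent

no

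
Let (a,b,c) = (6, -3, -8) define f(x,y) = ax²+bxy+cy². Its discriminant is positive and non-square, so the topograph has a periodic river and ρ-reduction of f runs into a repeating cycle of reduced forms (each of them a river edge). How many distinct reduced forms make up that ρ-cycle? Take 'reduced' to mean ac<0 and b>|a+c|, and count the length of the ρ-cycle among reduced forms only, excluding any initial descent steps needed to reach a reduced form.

D = 201, ⌊√D⌋ = 14
descent: ρ → (-8,3,6)  [lands on river]
river: ρ → (6,9,-5)
river: ρ → (-5,11,4)
river: ρ → (4,13,-2)
river: ρ → (-2,11,10)
river: ρ → (10,9,-3)
river: ρ → (-3,9,10)
river: ρ → (10,11,-2)
river: ρ → (-2,13,4)
river: ρ → (4,11,-5)
river: ρ → (-5,9,6)
river: ρ → (6,3,-8)
river: ρ → (-8,13,1)
river: ρ → (1,13,-8)
ρ-cycle length = 14 (tail of 1 descent step not counted)

14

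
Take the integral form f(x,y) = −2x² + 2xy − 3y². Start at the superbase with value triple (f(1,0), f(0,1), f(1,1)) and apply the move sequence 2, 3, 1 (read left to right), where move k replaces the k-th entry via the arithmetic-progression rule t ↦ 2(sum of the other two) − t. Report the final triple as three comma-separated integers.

start (-2,-3,-3) = (f(1,0),f(0,1),f(1,1))
replace slot 2: 2·((-2)+(-3)) − (-3) = -7 → (-2,-7,-3)
replace slot 3: 2·((-2)+(-7)) − (-3) = -15 → (-2,-7,-15)
replace slot 1: 2·((-7)+(-15)) − (-2) = -42 → (-42,-7,-15)

-42,-7,-15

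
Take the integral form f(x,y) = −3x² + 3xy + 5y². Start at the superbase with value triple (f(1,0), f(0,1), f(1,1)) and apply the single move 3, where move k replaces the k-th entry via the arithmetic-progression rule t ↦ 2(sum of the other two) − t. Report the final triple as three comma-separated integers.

start (-3,5,5) = (f(1,0),f(0,1),f(1,1))
replace slot 3: 2·((-3)+5) − 5 = -1 → (-3,5,-1)

-3,5,-1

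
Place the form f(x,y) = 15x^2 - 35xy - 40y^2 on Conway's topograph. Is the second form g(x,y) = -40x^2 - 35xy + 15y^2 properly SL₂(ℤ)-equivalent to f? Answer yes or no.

D₁ = 3625, D₂ = 3625
river cycle of f (length 6): (-40, 35, 15), (15, 55, -10), (-10, 45, 40), (40, 35, -15), (-15, 55, 10), (10, 45, -40)
river cycle of g (length 6): (15, 35, -40), (-40, 45, 10), (10, 55, -15), (-15, 35, 40), (40, 45, -10), (-10, 55, 15)
cycles differ ⇒ inequivalent

no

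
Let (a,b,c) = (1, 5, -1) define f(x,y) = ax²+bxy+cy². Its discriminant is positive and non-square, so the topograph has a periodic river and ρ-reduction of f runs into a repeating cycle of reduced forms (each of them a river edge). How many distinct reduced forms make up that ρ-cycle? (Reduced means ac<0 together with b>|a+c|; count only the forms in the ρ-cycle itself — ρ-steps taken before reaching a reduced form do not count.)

D = 29, ⌊√D⌋ = 5
river: ρ → (-1,5,1)
river: ρ → (1,5,-1)
ρ-cycle length = 2 (tail of 0 descent steps not counted)

2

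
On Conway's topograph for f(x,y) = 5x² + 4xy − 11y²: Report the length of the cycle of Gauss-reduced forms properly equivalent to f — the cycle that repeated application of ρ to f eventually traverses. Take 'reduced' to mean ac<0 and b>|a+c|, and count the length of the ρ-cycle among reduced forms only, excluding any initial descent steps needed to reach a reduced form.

D = 236, ⌊√D⌋ = 15
descent: ρ → (-11,-4,5)
descent: ρ → (5,14,-2)  [lands on river]
river: ρ → (-2,14,5)
river: ρ → (5,6,-10)
river: ρ → (-10,14,1)
river: ρ → (1,14,-10)
river: ρ → (-10,6,5)
ρ-cycle length = 6 (tail of 2 descent steps not counted)

6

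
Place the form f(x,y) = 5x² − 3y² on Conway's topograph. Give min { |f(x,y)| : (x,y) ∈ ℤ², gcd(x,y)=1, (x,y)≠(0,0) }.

descent: ρ → (-3,6,2)  [lands on river]
river: ρ → (2,6,-3)
closes: descent 1, river 2
min |a| on river = 2

2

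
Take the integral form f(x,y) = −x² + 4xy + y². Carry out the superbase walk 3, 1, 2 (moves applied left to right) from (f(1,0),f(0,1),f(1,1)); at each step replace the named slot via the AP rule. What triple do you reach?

start (-1,1,4) = (f(1,0),f(0,1),f(1,1))
replace slot 3: 2·((-1)+1) − 4 = -4 → (-1,1,-4)
replace slot 1: 2·(1+(-4)) − (-1) = -5 → (-5,1,-4)
replace slot 2: 2·((-5)+(-4)) − 1 = -19 → (-5,-19,-4)

-5,-19,-4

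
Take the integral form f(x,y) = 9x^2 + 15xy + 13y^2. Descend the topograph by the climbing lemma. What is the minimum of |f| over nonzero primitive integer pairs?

translate: b→-3 (≡15 mod 18), so (9,15,13)→(9,-3,7)
flip: (9,-3,7)→(7,3,9)
reduced (well bottom): (7,3,9) with a≤c, −a<b≤a
well minimum = a = 7

7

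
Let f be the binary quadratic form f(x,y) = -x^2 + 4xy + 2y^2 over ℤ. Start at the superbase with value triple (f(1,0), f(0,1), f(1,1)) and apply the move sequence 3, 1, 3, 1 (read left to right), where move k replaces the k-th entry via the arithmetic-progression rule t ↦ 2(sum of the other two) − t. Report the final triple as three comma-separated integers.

start (-1,2,5) = (f(1,0),f(0,1),f(1,1))
replace slot 3: 2·((-1)+2) − 5 = -3 → (-1,2,-3)
replace slot 1: 2·(2+(-3)) − (-1) = -1 → (-1,2,-3)
replace slot 3: 2·((-1)+2) − (-3) = 5 → (-1,2,5)
replace slot 1: 2·(2+5) − (-1) = 15 → (15,2,5)

15,2,5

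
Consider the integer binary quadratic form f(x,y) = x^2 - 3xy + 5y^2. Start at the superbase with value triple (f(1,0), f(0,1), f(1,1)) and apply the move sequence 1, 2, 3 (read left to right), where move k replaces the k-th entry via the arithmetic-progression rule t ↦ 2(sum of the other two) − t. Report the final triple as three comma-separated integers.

start (1,5,3) = (f(1,0),f(0,1),f(1,1))
replace slot 1: 2·(5+3) − 1 = 15 → (15,5,3)
replace slot 2: 2·(15+3) − 5 = 31 → (15,31,3)
replace slot 3: 2·(15+31) − 3 = 89 → (15,31,89)

15,31,89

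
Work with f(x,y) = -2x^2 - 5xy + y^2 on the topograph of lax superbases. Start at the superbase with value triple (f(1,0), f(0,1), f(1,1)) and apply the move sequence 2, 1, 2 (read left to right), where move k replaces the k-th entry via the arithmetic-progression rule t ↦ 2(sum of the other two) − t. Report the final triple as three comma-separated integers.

start (-2,1,-6) = (f(1,0),f(0,1),f(1,1))
replace slot 2: 2·((-2)+(-6)) − 1 = -17 → (-2,-17,-6)
replace slot 1: 2·((-17)+(-6)) − (-2) = -44 → (-44,-17,-6)
replace slot 2: 2·((-44)+(-6)) − (-17) = -83 → (-44,-83,-6)

-44,-83,-6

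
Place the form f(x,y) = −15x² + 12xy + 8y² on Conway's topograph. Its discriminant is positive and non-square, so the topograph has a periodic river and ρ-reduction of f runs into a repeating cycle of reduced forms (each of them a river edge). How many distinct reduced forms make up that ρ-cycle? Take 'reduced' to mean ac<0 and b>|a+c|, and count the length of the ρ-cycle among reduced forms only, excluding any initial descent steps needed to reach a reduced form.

D = 624, ⌊√D⌋ = 24
river: ρ → (8,20,-7)
river: ρ → (-7,22,5)
river: ρ → (5,18,-15)
river: ρ → (-15,12,8)
ρ-cycle length = 4 (tail of 0 descent steps not counted)

4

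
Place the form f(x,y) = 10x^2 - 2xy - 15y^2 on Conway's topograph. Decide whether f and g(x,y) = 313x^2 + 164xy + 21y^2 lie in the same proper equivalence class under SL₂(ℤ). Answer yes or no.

D₁ = 604, D₂ = 604
river cycle of f (length 20): (10, 18, -7), (-7, 24, 1), (1, 24, -7), (-7, 18, 10), (10, 22, -3), (-3, 20, 17), (17, 14, -6), (-6, 22, 5), (5, 18, -14), (-14, 10, 9), … (10 more)
river cycle of g (length 20): (-7, 24, 1), (1, 24, -7), (-7, 18, 10), (10, 22, -3), (-3, 20, 17), (17, 14, -6), (-6, 22, 5), (5, 18, -14), (-14, 10, 9), (9, 8, -15), … (10 more)
cycles coincide ⇒ equivalent

yes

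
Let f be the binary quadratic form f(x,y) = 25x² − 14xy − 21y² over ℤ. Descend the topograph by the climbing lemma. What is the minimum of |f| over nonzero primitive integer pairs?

descent: ρ → (-21,14,25)  [lands on river]
river: ρ → (25,36,-10)
river: ρ → (-10,44,9)
river: ρ → (9,46,-5)
river: ρ → (-5,44,18)
river: ρ → (18,28,-21)
closes: descent 1, river 6
min |a| on river = 5

5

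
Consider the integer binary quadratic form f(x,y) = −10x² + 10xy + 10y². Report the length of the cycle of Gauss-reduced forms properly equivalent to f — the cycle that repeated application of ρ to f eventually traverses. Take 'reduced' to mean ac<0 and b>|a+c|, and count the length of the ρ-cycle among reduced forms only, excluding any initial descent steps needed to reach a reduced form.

D = 500, ⌊√D⌋ = 22
river: ρ → (10,10,-10)
river: ρ → (-10,10,10)
ρ-cycle length = 2 (tail of 0 descent steps not counted)

2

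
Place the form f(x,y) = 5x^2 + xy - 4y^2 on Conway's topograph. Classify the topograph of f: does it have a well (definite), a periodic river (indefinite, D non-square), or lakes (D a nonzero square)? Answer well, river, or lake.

D = b²−4ac = 1² − 4·5·(-4) = 81
D = 9² is a perfect square ⇒ form factors over ℤ ⇒ lakes

lake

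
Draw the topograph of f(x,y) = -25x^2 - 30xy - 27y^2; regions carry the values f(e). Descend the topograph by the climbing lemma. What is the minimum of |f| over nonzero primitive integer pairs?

translate: b→-20 (≡30 mod 50), so (25,30,27)→(25,-20,22)
flip: (25,-20,22)→(22,20,25)
reduced (well bottom): (22,20,25) with a≤c, −a<b≤a
well minimum |f| = |-22| = 22 (negative-definite)

22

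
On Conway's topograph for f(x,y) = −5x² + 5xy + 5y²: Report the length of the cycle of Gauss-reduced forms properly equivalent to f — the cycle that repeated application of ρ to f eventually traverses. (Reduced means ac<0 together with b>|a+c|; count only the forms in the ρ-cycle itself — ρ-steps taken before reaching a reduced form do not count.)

D = 125, ⌊√D⌋ = 11
river: ρ → (5,5,-5)
river: ρ → (-5,5,5)
ρ-cycle length = 2 (tail of 0 descent steps not counted)

2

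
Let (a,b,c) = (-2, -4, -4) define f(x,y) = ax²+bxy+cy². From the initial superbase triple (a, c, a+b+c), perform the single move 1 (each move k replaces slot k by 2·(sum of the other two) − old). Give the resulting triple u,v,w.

start (-2,-4,-10) = (f(1,0),f(0,1),f(1,1))
replace slot 1: 2·((-4)+(-10)) − (-2) = -26 → (-26,-4,-10)

-26,-4,-10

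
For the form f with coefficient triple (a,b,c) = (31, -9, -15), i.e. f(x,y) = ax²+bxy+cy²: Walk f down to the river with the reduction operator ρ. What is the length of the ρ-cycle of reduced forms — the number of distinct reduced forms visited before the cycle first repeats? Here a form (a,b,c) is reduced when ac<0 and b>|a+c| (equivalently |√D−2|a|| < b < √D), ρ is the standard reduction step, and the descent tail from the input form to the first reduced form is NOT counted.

D = 1941, ⌊√D⌋ = 44
descent: ρ → (-15,39,7)  [lands on river]
river: ρ → (7,31,-35)
river: ρ → (-35,39,3)
river: ρ → (3,39,-35)
river: ρ → (-35,31,7)
river: ρ → (7,39,-15)
river: ρ → (-15,21,25)
river: ρ → (25,29,-11)
river: ρ → (-11,37,13)
river: ρ → (13,41,-5)
river: ρ → (-5,39,21)
river: ρ → (21,3,-23)
river: ρ → (-23,43,1)
river: ρ → (1,43,-23)
river: ρ → (-23,3,21)
river: ρ → (21,39,-5)
river: ρ → (-5,41,13)
river: ρ → (13,37,-11)
river: ρ → (-11,29,25)
river: ρ → (25,21,-15)
ρ-cycle length = 20 (tail of 1 descent step not counted)

20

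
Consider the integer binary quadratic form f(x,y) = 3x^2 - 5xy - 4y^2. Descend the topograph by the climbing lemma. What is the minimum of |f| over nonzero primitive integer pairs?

descent: ρ → (-4,5,3)  [lands on river]
river: ρ → (3,7,-2)
river: ρ → (-2,5,6)
river: ρ → (6,7,-1)
river: ρ → (-1,7,6)
river: ρ → (6,5,-2)
river: ρ → (-2,7,3)
river: ρ → (3,5,-4)
river: ρ → (-4,3,4)
river: ρ → (4,5,-3)
river: ρ → (-3,7,2)
river: ρ → (2,5,-6)
river: ρ → (-6,7,1)
river: ρ → (1,7,-6)
river: ρ → (-6,5,2)
river: ρ → (2,7,-3)
river: ρ → (-3,5,4)
river: ρ → (4,3,-4)
closes: descent 1, river 18
min |a| on river = 1

1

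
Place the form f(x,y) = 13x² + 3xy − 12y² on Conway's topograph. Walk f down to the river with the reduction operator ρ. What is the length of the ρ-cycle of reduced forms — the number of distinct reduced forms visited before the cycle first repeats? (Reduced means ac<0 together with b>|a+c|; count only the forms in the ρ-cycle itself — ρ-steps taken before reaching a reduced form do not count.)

D = 633, ⌊√D⌋ = 25
river: ρ → (-12,21,4)
river: ρ → (4,19,-17)
river: ρ → (-17,15,6)
river: ρ → (6,21,-8)
river: ρ → (-8,11,16)
river: ρ → (16,21,-3)
river: ρ → (-3,21,16)
river: ρ → (16,11,-8)
river: ρ → (-8,21,6)
river: ρ → (6,15,-17)
river: ρ → (-17,19,4)
river: ρ → (4,21,-12)
river: ρ → (-12,3,13)
river: ρ → (13,23,-2)
river: ρ → (-2,25,1)
river: ρ → (1,25,-2)
river: ρ → (-2,23,13)
river: ρ → (13,3,-12)
ρ-cycle length = 18 (tail of 0 descent steps not counted)

18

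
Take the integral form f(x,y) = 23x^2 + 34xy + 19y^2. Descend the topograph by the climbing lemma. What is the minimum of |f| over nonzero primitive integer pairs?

translate: b→-12 (≡34 mod 46), so (23,34,19)→(23,-12,8)
flip: (23,-12,8)→(8,12,23)
translate: b→-4 (≡12 mod 16), so (8,12,23)→(8,-4,19)
reduced (well bottom): (8,-4,19) with a≤c, −a<b≤a
well minimum = a = 8

8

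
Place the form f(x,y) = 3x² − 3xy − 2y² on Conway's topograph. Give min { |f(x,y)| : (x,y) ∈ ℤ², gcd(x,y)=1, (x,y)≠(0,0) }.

descent: ρ → (-2,3,3)  [lands on river]
river: ρ → (3,3,-2)
river: ρ → (-2,5,1)
river: ρ → (1,5,-2)
closes: descent 1, river 4
min |a| on river = 1

1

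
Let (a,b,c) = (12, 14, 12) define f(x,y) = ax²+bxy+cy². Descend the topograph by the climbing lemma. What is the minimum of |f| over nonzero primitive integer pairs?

translate: b→-10 (≡14 mod 24), so (12,14,12)→(12,-10,10)
flip: (12,-10,10)→(10,10,12)
reduced (well bottom): (10,10,12) with a≤c, −a<b≤a
well minimum = a = 10

10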